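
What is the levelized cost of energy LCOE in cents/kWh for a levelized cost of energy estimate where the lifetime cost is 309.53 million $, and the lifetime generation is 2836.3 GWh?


LCOE = C_tot / E_tot * 100
LCOE = 309.53 / 2836.3 * 100
LCOE = 10.913 cents/kWh


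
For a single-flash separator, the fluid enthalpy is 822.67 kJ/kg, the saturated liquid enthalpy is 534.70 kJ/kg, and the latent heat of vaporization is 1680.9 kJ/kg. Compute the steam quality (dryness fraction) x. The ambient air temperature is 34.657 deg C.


x = (h - hf) / hfg
x = (822.67 - 534.70) / 1680.9
x = 0.17132


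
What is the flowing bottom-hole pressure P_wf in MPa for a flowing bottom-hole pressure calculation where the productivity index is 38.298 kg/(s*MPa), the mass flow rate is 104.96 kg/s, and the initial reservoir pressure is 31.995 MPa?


P_wf = P_i - mdot / PI
P_wf = 31.995 - 104.96 / 38.298
P_wf = 29.254 MPa


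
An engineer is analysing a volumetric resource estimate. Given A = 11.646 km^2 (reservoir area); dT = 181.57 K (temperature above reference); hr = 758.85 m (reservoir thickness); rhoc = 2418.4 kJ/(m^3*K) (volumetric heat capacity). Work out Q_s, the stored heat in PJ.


Step 1: Vr = A*1e6*hr = 11.646*1e6*758.85 = 8.837567e+09 m^3
Step 2: Q_s = Vr*rhoc*dT/1e12 = 8.837567e+09*2418.4*181.57/1e12 = 3880.7 PJ
Q_s = 3880.7 PJ


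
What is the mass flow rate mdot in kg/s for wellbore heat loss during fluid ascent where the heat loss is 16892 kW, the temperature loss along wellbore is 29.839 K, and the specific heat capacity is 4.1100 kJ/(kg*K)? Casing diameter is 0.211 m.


mdot = Q_loss / (cp * dT)
mdot = 16892 / (4.1100 * 29.839)
mdot = 137.74 kg/s


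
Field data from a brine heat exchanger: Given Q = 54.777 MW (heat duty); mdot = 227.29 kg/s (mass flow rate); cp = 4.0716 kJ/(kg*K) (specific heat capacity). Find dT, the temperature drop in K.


dT = Q * 1000 / (mdot * cp)
dT = 54.777 * 1000 / (227.29 * 4.0716)
dT = 59.191 K


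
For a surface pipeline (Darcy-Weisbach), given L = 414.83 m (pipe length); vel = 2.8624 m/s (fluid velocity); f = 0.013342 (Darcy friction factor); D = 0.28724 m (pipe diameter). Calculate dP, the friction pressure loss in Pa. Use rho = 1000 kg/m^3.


dP = f * (L/D) * (rho*vel^2/2) / 1000
dP = 0.013342 * (414.83/0.28724) * (1000*2.8624^2/2) / 1000
dP = 78.93631 kPa
Convert: 78.93631 kPa * 1000.0 = 78936 Pa
dP = 78936 Pa


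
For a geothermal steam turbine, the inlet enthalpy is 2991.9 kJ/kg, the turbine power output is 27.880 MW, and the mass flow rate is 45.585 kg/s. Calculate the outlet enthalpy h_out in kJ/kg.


h_out = h_in - P * 1000 / mdot
h_out = 2991.9 - 27.880 * 1000 / 45.585
h_out = 2380.3 kJ/kg


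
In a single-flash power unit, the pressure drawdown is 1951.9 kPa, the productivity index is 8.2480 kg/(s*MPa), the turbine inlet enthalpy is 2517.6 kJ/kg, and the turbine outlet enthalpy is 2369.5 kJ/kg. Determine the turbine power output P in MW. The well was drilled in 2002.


Step 1: mdot = PI * dP / 1000 = 8.248 * 1951.9 / 1000 = 16.09927 kg/s
Step 2: P = mdot*(h_in - h_out)/1000 = 16.09927*(2517.6 - 2369.5)/1000 = 2.3843 MW
P = 2.3843 MW


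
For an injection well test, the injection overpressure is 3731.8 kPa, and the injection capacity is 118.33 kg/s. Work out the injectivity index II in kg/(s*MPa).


II = mdot * 1000 / dP
II = 118.33 * 1000 / 3731.8
II = 31.709 kg/(s*MPa)


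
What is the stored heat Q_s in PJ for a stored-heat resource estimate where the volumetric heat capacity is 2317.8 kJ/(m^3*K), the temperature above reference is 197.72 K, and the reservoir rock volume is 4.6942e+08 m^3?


Q_s = Vr * rhoc * dT / 1e12
Q_s = 4.6942e+08 * 2317.8 * 197.72 / 1e12
Q_s = 215.12 PJ


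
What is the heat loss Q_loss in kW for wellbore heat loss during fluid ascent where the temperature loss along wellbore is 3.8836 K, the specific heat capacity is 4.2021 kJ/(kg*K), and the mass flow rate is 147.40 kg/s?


Q_loss = mdot * cp * dT
Q_loss = 147.40 * 4.2021 * 3.8836
Q_loss = 2405.5 kW


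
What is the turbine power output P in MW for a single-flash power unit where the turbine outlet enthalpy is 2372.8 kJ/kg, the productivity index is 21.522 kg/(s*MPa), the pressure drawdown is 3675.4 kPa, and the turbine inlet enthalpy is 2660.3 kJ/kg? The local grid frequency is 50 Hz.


Step 1: mdot = PI * dP / 1000 = 21.522 * 3675.4 / 1000 = 79.10196 kg/s
Step 2: P = mdot*(h_in - h_out)/1000 = 79.10196*(2660.3 - 2372.8)/1000 = 22.742 MW
P = 22.742 MW


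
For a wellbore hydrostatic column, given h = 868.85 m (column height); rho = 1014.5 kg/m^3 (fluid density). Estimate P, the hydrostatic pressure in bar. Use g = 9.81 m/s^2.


P = rho * g * h / 1e6
P = 1014.5 * 9.81 * 868.85 / 1e6
P = 8.647008 MPa
Convert: 8.647008 MPa * 10.0 = 86.470 bar
P = 86.470 bar


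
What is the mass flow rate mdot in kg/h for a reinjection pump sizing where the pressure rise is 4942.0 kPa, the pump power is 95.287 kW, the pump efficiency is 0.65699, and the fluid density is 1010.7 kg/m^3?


mdot = P_pump * rho * eta / dP
mdot = 95.287 * 1010.7 * 0.65699 / 4942.0
mdot = 12.80301 kg/s
Convert: 12.80301 kg/s * 3600.0 = 46091 kg/h
mdot = 46091 kg/h


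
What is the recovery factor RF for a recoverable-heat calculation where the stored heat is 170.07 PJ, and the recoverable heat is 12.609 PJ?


RF = Q_rec / Q_s
RF = 12.609 / 170.07
RF = 0.074140


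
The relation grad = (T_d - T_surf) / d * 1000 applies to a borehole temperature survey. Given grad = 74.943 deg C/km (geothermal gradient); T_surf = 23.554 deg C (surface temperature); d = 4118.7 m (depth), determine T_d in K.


T_d = T_surf + grad * d / 1000
T_d = 23.554 + 74.943 * 4118.7 / 1000
T_d = 332.2217 deg C
Convert to K: 332.2217 + 273.15 = 605.37 K
T_d = 605.37 K


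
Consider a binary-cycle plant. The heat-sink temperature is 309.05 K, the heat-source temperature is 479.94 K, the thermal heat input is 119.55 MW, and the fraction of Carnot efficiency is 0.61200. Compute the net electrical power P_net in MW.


Step 1: eta = (1 - Tc/Th)*f = (1 - 309.05/479.94)*0.612 = 0.2179120
Step 2: P_net = eta * Q_in = 0.2179120 * 119.55 = 26.051 MW
P_net = 26.051 MW


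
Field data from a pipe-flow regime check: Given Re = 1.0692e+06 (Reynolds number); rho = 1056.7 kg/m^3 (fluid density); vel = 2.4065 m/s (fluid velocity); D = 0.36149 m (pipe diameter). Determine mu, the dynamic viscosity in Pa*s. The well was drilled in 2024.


mu = rho * vel * D / Re
mu = 1056.7 * 2.4065 * 0.36149 / 1.0692e+06
mu = 0.00085976 Pa*s


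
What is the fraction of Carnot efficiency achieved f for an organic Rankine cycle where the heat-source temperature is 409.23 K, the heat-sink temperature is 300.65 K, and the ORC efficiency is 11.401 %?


f = (eta_orc/100) / (1 - Tc/Th)
f = (11.401/100) / (1 - 300.65/409.23)
f = 0.42970


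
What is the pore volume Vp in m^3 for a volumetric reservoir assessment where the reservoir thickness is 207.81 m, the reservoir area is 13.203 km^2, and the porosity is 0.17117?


Vp = A * 1e6 * hr * phi
Vp = 13.203 * 1e6 * 207.81 * 0.17117
Vp = 4.6964e+08 m^3


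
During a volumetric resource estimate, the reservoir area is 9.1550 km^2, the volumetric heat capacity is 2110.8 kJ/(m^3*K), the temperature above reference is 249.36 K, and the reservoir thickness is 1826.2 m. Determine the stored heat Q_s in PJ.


Step 1: Vr = A*1e6*hr = 9.155*1e6*1826.2 = 1.671886e+10 m^3
Step 2: Q_s = Vr*rhoc*dT/1e12 = 1.671886e+10*2110.8*249.36/1e12 = 8800.0 PJ
Q_s = 8800.0 PJ


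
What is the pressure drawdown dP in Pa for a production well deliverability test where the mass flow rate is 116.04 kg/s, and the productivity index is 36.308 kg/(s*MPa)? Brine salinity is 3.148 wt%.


dP = mdot * 1000 / PI
dP = 116.04 * 1000 / 36.308
dP = 3195.990 kPa
Convert: 3195.990 kPa * 1000.0 = 3.1960e+06 Pa
dP = 3.1960e+06 Pa


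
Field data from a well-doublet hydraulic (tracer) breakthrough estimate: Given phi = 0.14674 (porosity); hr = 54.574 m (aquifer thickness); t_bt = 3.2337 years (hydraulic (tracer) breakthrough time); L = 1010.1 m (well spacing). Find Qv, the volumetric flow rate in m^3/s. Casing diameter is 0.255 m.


Qv = pi*hr*phi*L^2 / (3*t_bt*365.25*86400)
Qv = pi*54.574*0.14674*1010.1^2 / (3*3.2337*365.25*86400)
Qv = 0.083847 m^3/s


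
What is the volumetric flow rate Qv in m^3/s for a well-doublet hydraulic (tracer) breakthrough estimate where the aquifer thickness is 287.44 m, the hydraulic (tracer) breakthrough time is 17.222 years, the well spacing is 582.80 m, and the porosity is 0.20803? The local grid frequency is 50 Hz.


Qv = pi*hr*phi*L^2 / (3*t_bt*365.25*86400)
Qv = pi*287.44*0.20803*582.80^2 / (3*17.222*365.25*86400)
Qv = 0.039134 m^3/s


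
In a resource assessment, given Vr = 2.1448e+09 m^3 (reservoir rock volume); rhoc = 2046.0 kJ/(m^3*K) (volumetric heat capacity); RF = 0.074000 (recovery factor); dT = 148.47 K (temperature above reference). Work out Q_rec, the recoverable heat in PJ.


Step 1: Q_s = Vr*rhoc*dT/1e12 = 2.1448e+09*2046.0*148.47/1e12 = 651.5251 PJ
Step 2: Q_rec = Q_s * RF = 651.5251 * 0.074 = 48.213 PJ
Q_rec = 48.213 PJ


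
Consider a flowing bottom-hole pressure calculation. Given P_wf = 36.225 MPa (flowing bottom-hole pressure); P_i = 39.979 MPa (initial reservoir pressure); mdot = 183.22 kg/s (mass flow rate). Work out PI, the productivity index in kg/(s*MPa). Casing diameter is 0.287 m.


PI = mdot / (P_i - P_wf)
PI = 183.22 / (39.979 - 36.225)
PI = 48.807 kg/(s*MPa)


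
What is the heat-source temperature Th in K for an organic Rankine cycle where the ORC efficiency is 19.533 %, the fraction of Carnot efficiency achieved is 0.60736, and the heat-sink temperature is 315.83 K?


Th = Tc / (1 - (eta_orc/100)/f)
Th = 315.83 / (1 - (19.533/100)/0.60736)
Th = 465.55 K


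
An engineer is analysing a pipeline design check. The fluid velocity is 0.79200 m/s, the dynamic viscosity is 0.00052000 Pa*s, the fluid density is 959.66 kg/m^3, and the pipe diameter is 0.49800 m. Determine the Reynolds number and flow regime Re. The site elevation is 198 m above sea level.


Step 1: Re = rho*vel*D/mu = 959.66*0.792*0.498/0.00052 = 7.2789e+05
Step 2: Re = 7.2789e+05 > 4000, so flow is turbulent.
Re = 7.2789e+05 (turbulent)


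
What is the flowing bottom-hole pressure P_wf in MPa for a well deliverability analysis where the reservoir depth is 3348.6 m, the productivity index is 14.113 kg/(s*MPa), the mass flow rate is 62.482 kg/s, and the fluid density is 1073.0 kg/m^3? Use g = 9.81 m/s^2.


Step 1: P_i = rho*g*h/1e6 = 1073.0*9.81*3348.6/1e6 = 35.24780 MPa
Step 2: P_wf = P_i - mdot/PI = 35.24780 - 62.482/14.113 = 30.821 MPa
P_wf = 30.821 MPa


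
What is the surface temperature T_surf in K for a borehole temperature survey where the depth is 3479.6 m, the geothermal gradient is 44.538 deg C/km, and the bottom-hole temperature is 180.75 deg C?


T_surf = T_d - grad * d / 1000
T_surf = 180.75 - 44.538 * 3479.6 / 1000
T_surf = 25.77558 deg C
Convert to K: 25.77558 + 273.15 = 298.93 K
T_surf = 298.93 K


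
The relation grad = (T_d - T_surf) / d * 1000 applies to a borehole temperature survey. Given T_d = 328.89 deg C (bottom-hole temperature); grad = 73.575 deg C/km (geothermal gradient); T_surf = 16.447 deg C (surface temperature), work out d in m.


d = (T_d - T_surf) / grad * 1000
d = (328.89 - 16.447) / 73.575 * 1000
d = 4246.6 m


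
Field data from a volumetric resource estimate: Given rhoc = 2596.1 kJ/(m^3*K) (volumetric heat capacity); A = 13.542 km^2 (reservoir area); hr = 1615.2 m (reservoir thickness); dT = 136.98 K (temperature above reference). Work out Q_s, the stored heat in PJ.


Step 1: Vr = A*1e6*hr = 13.542*1e6*1615.2 = 2.187304e+10 m^3
Step 2: Q_s = Vr*rhoc*dT/1e12 = 2.187304e+10*2596.1*136.98/1e12 = 7778.4 PJ
Q_s = 7778.4 PJ


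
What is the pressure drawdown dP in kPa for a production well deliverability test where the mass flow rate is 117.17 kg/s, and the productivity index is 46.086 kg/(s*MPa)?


dP = mdot * 1000 / PI
dP = 117.17 * 1000 / 46.086
dP = 2542.4 kPa


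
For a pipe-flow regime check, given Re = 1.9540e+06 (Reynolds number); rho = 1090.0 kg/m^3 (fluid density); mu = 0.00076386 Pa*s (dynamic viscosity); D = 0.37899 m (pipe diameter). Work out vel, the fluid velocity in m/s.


vel = Re * mu / (rho * D)
vel = 1.9540e+06 * 0.00076386 / (1090.0 * 0.37899)
vel = 3.6131 m/s


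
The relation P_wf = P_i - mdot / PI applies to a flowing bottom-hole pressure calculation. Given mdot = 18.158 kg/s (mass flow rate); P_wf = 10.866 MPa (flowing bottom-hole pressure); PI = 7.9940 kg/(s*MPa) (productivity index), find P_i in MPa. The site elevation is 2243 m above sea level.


P_i = P_wf + mdot / PI
P_i = 10.866 + 18.158 / 7.9940
P_i = 13.137 MPa


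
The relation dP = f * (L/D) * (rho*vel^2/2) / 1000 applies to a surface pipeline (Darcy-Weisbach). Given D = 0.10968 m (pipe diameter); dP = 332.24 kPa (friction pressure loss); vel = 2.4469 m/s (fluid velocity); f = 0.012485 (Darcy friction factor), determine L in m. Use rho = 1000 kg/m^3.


L = dP*1000*D / (f*rho*vel^2/2)
L = 332.24*1000*0.10968 / (0.012485*1000*2.4469^2/2)
L = 974.96 m


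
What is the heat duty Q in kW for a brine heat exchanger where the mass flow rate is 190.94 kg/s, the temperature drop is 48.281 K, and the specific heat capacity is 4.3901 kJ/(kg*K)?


Q = mdot * cp * dT / 1000
Q = 190.94 * 4.3901 * 48.281 / 1000
Q = 40.47134 MW
Convert: 40.47134 MW * 1000.0 = 40471 kW
Q = 40471 kW


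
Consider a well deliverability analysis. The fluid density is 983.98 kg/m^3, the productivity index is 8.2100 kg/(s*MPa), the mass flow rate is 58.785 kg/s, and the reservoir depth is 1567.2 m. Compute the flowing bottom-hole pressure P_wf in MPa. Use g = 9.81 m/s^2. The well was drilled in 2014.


Step 1: P_i = rho*g*h/1e6 = 983.98*9.81*1567.2/1e6 = 15.12794 MPa
Step 2: P_wf = P_i - mdot/PI = 15.12794 - 58.785/8.21 = 7.9678 MPa
P_wf = 7.9678 MPa


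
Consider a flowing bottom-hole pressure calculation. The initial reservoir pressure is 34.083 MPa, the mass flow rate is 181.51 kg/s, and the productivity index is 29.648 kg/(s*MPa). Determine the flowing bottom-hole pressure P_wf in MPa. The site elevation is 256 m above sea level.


P_wf = P_i - mdot / PI
P_wf = 34.083 - 181.51 / 29.648
P_wf = 27.961 MPa


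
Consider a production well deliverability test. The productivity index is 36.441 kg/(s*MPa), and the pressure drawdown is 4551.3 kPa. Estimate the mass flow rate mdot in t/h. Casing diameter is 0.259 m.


mdot = PI * dP / 1000
mdot = 36.441 * 4551.3 / 1000
mdot = 165.8539 kg/s
Convert: 165.8539 kg/s * 3.6 = 597.07 t/h
mdot = 597.07 t/h


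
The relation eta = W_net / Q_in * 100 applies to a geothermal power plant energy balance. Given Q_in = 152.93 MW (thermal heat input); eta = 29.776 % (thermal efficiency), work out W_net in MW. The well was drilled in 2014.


W_net = eta / 100 * Q_in
W_net = 29.776 / 100 * 152.93
W_net = 45.536 MW


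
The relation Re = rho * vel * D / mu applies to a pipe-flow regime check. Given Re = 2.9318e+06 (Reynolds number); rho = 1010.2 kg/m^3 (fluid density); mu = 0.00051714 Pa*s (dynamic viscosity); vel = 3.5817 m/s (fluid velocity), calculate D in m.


D = Re * mu / (rho * vel)
D = 2.9318e+06 * 0.00051714 / (1010.2 * 3.5817)
D = 0.41903 m


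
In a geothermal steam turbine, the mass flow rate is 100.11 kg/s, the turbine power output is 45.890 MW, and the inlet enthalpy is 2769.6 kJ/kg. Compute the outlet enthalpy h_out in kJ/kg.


h_out = h_in - P * 1000 / mdot
h_out = 2769.6 - 45.890 * 1000 / 100.11
h_out = 2311.2 kJ/kg


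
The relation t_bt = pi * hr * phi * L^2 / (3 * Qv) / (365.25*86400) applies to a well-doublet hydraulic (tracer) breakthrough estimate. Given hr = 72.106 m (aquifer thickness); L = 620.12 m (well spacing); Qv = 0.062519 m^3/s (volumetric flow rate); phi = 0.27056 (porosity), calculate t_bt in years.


t_bt = pi * hr * phi * L^2 / (3 * Qv) / (365.25*86400)
t_bt = pi * 72.106 * 0.27056 * 620.12^2 / (3 * 0.062519) / (365.25*86400)
t_bt = 3.9820 years


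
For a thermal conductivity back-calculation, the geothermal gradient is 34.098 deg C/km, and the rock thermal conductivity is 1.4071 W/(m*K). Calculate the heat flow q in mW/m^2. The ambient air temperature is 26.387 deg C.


q = k * grad / 1000
q = 1.4071 * 34.098 / 1000
q = 0.04797930 W/m^2
Convert: 0.04797930 W/m^2 * 1000.0 = 47.979 mW/m^2
q = 47.979 mW/m^2


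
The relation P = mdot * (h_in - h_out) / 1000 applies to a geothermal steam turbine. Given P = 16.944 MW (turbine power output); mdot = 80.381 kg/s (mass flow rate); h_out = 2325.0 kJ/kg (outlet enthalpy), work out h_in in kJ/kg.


h_in = h_out + P * 1000 / mdot
h_in = 2325.0 + 16.944 * 1000 / 80.381
h_in = 2535.8 kJ/kg


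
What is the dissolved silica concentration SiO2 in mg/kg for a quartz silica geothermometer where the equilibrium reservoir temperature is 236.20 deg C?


SiO2 = 10^(5.19 - 1309/(T_eq + 273.15))
SiO2 = 10^(5.19 - 1309/(236.20 + 273.15))
SiO2 = 416.92 mg/kg


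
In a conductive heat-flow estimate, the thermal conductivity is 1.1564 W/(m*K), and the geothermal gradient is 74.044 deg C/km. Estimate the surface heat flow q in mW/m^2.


q = k * grad / 1000
q = 1.1564 * 74.044 / 1000
q = 0.08562448 W/m^2
Convert: 0.08562448 W/m^2 * 1000.0 = 85.624 mW/m^2
q = 85.624 mW/m^2


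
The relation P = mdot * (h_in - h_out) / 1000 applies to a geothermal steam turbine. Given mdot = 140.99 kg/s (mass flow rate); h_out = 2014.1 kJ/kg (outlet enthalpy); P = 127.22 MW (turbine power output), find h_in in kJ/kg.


h_in = h_out + P * 1000 / mdot
h_in = 2014.1 + 127.22 * 1000 / 140.99
h_in = 2916.4 kJ/kg


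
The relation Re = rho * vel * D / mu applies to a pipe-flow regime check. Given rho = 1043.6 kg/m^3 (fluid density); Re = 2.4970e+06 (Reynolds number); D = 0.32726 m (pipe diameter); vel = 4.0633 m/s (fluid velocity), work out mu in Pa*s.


mu = rho * vel * D / Re
mu = 1043.6 * 4.0633 * 0.32726 / 2.4970e+06
mu = 0.00055576 Pa*s


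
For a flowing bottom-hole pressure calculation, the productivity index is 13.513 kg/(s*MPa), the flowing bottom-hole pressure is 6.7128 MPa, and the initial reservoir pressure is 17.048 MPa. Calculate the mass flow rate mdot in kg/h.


mdot = (P_i - P_wf) * PI
mdot = (17.048 - 6.7128) * 13.513
mdot = 139.6596 kg/s
Convert: 139.6596 kg/s * 3600.0 = 5.0277e+05 kg/h
mdot = 5.0277e+05 kg/h


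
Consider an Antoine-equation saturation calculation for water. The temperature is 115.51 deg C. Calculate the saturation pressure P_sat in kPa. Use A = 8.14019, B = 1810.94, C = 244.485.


P_sat = 10^(A - B/(C + T)) / 760 * 0.101325
P_sat = 10^(8.14019 - 1810.94/(244.485 + 115.51)) / 760 * 0.101325
P_sat = 0.1716462 MPa
Convert: 0.1716462 MPa * 1000.0 = 171.65 kPa
P_sat = 171.65 kPa


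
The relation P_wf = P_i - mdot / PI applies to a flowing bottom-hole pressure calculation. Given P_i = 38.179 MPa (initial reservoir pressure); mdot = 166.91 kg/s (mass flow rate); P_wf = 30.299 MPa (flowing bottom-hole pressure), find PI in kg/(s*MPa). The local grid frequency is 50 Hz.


PI = mdot / (P_i - P_wf)
PI = 166.91 / (38.179 - 30.299)
PI = 21.181 kg/(s*MPa)


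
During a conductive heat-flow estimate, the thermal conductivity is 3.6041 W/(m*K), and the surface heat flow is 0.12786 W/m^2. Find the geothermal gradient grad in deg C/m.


grad = q * 1000 / k
grad = 0.12786 * 1000 / 3.6041
grad = 35.47626 deg C/km
Convert: 35.47626 deg C/km * 0.001 = 0.035476 deg C/m
grad = 0.035476 deg C/m


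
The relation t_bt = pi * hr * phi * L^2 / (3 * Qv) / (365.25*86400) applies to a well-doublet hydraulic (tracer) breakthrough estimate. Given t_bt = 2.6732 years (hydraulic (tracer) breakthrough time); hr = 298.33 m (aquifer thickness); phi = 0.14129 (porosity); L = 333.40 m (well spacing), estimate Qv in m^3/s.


Qv = pi*hr*phi*L^2 / (3*t_bt*365.25*86400)
Qv = pi*298.33*0.14129*333.40^2 / (3*2.6732*365.25*86400)
Qv = 0.058161 m^3/s


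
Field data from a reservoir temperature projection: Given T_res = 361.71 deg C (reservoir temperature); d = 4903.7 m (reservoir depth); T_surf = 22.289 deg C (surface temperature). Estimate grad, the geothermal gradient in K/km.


grad = (T_res - T_surf) / d * 1000
grad = (361.71 - 22.289) / 4903.7 * 1000
grad = 69.21733 deg C/km
Convert: 69.21733 deg C/km * 1.0 = 69.217 K/km
grad = 69.217 K/km


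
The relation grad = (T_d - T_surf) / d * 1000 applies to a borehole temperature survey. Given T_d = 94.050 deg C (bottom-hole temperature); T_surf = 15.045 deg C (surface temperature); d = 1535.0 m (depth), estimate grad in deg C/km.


grad = (T_d - T_surf) / d * 1000
grad = (94.050 - 15.045) / 1535.0 * 1000
grad = 51.469 deg C/km


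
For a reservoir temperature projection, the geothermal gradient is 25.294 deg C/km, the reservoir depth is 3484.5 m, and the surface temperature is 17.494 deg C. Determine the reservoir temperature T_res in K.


T_res = T_surf + grad * d / 1000
T_res = 17.494 + 25.294 * 3484.5 / 1000
T_res = 105.6309 deg C
Convert to K: 105.6309 + 273.15 = 378.78 K
T_res = 378.78 K


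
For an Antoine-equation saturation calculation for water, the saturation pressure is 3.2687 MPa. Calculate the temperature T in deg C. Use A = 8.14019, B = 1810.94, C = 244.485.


T = B / (A - log10(P_sat * 760 / 0.101325)) - C
T = 1810.94 / (8.14019 - log10(3.2687 * 760 / 0.101325)) - 244.485
T = 238.34 deg C


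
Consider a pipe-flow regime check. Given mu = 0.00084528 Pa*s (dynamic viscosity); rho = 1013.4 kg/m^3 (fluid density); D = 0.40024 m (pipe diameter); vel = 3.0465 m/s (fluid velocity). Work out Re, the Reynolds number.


Re = rho * vel * D / mu
Re = 1013.4 * 3.0465 * 0.40024 / 0.00084528
Re = 1.4618e+06


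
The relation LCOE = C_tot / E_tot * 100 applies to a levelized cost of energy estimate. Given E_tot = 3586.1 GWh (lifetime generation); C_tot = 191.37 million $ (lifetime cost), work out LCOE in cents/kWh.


LCOE = C_tot / E_tot * 100
LCOE = 191.37 / 3586.1 * 100
LCOE = 5.3364 cents/kWh


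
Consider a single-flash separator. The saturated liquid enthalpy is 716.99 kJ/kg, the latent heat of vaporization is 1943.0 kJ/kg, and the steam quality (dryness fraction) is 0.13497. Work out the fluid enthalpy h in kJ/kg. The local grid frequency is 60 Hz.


h = hf + x * hfg
h = 716.99 + 0.13497 * 1943.0
h = 979.24 kJ/kg


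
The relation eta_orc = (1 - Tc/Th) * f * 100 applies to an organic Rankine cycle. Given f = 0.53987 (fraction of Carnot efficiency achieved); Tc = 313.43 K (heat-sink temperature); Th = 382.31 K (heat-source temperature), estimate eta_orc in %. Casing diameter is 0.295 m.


eta_orc = (1 - Tc/Th) * f * 100
eta_orc = (1 - 313.43/382.31) * 0.53987 * 100
eta_orc = 9.7267 %


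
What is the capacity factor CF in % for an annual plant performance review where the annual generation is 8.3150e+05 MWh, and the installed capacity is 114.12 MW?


CF = E_a / (cap * 8760) * 100
CF = 8.3150e+05 / (114.12 * 8760) * 100
CF = 83.176 %


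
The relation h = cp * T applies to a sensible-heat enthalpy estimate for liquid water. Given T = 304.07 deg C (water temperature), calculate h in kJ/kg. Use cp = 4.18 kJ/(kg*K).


h = cp * T
h = 4.18 * 304.07
h = 1271.0 kJ/kg


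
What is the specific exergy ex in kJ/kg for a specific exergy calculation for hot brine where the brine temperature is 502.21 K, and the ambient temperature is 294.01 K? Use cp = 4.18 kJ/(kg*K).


ex = cp * ((T_b - T_0) - T_0 * ln(T_b/T_0))
ex = 4.18 * ((502.21 - 294.01) - 294.01 * ln(502.21/294.01))
ex = 212.28 kJ/kg


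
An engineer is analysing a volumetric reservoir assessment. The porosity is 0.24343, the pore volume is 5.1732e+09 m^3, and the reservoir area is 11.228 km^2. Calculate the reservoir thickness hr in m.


hr = Vp / (A * 1e6 * phi)
hr = 5.1732e+09 / (11.228 * 1e6 * 0.24343)
hr = 1892.7 m


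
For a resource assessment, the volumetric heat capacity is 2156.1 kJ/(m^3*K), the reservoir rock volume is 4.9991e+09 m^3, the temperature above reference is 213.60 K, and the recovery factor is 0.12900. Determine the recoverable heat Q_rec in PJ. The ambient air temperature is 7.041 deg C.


Step 1: Q_s = Vr*rhoc*dT/1e12 = 4.9991e+09*2156.1*213.6/1e12 = 2302.300 PJ
Step 2: Q_rec = Q_s * RF = 2302.300 * 0.129 = 297.00 PJ
Q_rec = 297.00 PJ


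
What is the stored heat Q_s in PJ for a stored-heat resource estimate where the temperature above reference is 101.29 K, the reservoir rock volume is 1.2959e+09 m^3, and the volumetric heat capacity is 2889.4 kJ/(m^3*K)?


Q_s = Vr * rhoc * dT / 1e12
Q_s = 1.2959e+09 * 2889.4 * 101.29 / 1e12
Q_s = 379.27 PJ


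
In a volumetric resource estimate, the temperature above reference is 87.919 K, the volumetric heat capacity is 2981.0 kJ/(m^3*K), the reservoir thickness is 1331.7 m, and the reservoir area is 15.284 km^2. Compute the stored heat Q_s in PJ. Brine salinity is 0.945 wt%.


Step 1: Vr = A*1e6*hr = 15.284*1e6*1331.7 = 2.035370e+10 m^3
Step 2: Q_s = Vr*rhoc*dT/1e12 = 2.035370e+10*2981.0*87.919/1e12 = 5334.4 PJ
Q_s = 5334.4 PJ


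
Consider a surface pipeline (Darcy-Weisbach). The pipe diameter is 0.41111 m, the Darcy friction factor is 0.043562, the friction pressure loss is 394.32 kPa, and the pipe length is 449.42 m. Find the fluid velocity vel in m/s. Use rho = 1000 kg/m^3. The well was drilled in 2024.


vel = sqrt(dP*1000*2*D / (f*L*rho))
vel = sqrt(394.32*1000*2*0.41111 / (0.043562*449.42*1000))
vel = 4.0695 m/s


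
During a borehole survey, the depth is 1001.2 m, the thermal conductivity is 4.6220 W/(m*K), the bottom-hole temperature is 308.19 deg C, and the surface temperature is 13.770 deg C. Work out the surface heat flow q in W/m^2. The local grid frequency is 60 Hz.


Step 1: grad = (T_d - T_surf)/d * 1000 = (308.19 - 13.77)/1001.2 * 1000 = 294.0671 deg C/km
Step 2: q = k * grad / 1000 = 4.622 * 294.0671 / 1000 = 1.3592 W/m^2
q = 1.3592 W/m^2


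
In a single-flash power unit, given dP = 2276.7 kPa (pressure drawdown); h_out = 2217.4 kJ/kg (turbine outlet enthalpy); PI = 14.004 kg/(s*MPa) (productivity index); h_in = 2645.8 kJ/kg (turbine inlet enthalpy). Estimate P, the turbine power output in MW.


Step 1: mdot = PI * dP / 1000 = 14.004 * 2276.7 / 1000 = 31.88291 kg/s
Step 2: P = mdot*(h_in - h_out)/1000 = 31.88291*(2645.8 - 2217.4)/1000 = 13.659 MW
P = 13.659 MW


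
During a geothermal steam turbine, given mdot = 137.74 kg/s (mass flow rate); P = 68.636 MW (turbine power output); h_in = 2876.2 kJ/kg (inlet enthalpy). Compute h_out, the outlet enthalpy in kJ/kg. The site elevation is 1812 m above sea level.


h_out = h_in - P * 1000 / mdot
h_out = 2876.2 - 68.636 * 1000 / 137.74
h_out = 2377.9 kJ/kg


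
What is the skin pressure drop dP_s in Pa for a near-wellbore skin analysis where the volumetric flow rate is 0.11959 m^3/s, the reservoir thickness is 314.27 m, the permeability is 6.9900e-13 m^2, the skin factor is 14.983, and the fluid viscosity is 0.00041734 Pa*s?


dP_s = S * q * mu / (2*pi*k*hr) / 1000
dP_s = 14.983 * 0.11959 * 0.00041734 / (2*pi*6.9900e-13*314.27) / 1000
dP_s = 541.7809 kPa
Convert: 541.7809 kPa * 1000.0 = 5.4178e+05 Pa
dP_s = 5.4178e+05 Pa


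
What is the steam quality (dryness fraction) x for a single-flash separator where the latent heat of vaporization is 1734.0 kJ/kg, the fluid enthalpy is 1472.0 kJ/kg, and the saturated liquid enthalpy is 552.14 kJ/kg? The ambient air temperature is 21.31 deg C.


x = (h - hf) / hfg
x = (1472.0 - 552.14) / 1734.0
x = 0.53048


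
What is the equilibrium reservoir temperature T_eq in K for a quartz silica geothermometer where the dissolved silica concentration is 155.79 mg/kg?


T_eq = 1309 / (5.19 - log10(SiO2)) - 273.15
T_eq = 1309 / (5.19 - log10(155.79)) - 273.15
T_eq = 163.5530 deg C
Convert to K: 163.5530 + 273.15 = 436.70 K
T_eq = 436.70 K


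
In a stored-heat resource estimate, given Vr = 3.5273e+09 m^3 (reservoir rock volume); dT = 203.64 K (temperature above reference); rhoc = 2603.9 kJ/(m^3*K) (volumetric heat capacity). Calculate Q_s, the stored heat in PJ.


Q_s = Vr * rhoc * dT / 1e12
Q_s = 3.5273e+09 * 2603.9 * 203.64 / 1e12
Q_s = 1870.4 PJ


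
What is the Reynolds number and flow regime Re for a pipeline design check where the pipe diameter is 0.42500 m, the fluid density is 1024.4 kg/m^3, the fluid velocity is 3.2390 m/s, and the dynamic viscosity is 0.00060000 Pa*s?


Step 1: Re = rho*vel*D/mu = 1024.4*3.239*0.425/0.0006 = 2.3503e+06
Step 2: Re = 2.3503e+06 > 4000, so flow is turbulent.
Re = 2.3503e+06 (turbulent)


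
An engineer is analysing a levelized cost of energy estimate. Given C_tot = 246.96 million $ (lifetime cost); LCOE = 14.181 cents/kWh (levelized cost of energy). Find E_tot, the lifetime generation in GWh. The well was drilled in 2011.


E_tot = C_tot / LCOE * 100
E_tot = 246.96 / 14.181 * 100
E_tot = 1741.5 GWh


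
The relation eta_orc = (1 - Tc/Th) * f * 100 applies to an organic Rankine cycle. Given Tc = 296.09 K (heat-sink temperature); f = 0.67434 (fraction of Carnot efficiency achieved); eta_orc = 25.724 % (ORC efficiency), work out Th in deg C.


Th = Tc / (1 - (eta_orc/100)/f)
Th = 296.09 / (1 - (25.724/100)/0.67434)
Th = 478.6989 K
Convert to deg C: 478.6989 - 273.15 = 205.55 deg C
Th = 205.55 deg C


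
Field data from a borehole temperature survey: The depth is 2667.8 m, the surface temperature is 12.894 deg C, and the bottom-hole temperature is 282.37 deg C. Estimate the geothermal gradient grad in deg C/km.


grad = (T_d - T_surf) / d * 1000
grad = (282.37 - 12.894) / 2667.8 * 1000
grad = 101.01 deg C/km


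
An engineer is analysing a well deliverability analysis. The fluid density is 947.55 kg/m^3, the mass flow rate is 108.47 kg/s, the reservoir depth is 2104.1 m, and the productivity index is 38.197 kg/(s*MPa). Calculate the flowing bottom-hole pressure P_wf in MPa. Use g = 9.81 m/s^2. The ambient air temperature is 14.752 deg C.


Step 1: P_i = rho*g*h/1e6 = 947.55*9.81*2104.1/1e6 = 19.55859 MPa
Step 2: P_wf = P_i - mdot/PI = 19.55859 - 108.47/38.197 = 16.719 MPa
P_wf = 16.719 MPa


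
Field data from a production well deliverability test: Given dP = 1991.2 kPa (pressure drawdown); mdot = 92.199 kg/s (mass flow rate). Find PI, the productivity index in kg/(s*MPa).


PI = mdot * 1000 / dP
PI = 92.199 * 1000 / 1991.2
PI = 46.303 kg/(s*MPa)


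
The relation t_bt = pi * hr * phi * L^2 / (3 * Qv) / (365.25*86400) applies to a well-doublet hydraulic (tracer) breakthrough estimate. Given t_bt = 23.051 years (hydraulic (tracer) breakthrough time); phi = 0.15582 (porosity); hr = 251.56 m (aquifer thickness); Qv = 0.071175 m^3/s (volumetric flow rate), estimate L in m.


L = sqrt(t_bt*365.25*86400*3*Qv / (pi*hr*phi))
L = sqrt(23.051*365.25*86400*3*0.071175 / (pi*251.56*0.15582))
L = 1123.1 m


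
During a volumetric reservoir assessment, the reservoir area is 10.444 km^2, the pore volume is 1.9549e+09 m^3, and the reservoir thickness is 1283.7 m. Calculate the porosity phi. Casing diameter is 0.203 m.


phi = Vp / (A * 1e6 * hr)
phi = 1.9549e+09 / (10.444 * 1e6 * 1283.7)
phi = 0.14581


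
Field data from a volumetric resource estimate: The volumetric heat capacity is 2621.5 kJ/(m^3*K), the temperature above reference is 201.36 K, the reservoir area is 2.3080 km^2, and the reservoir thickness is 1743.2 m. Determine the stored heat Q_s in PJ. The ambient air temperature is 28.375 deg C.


Step 1: Vr = A*1e6*hr = 2.308*1e6*1743.2 = 4.023306e+09 m^3
Step 2: Q_s = Vr*rhoc*dT/1e12 = 4.023306e+09*2621.5*201.36/1e12 = 2123.8 PJ
Q_s = 2123.8 PJ


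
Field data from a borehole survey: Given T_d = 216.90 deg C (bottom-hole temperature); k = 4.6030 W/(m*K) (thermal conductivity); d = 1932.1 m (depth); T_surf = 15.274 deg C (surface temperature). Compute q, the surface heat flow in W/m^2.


Step 1: grad = (T_d - T_surf)/d * 1000 = (216.9 - 15.274)/1932.1 * 1000 = 104.3559 deg C/km
Step 2: q = k * grad / 1000 = 4.603 * 104.3559 / 1000 = 0.48035 W/m^2
q = 0.48035 W/m^2


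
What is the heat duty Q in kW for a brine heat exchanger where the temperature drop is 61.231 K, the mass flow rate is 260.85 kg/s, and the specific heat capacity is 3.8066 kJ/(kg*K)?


Q = mdot * cp * dT / 1000
Q = 260.85 * 3.8066 * 61.231 / 1000
Q = 60.79942 MW
Convert: 60.79942 MW * 1000.0 = 60799 kW
Q = 60799 kW


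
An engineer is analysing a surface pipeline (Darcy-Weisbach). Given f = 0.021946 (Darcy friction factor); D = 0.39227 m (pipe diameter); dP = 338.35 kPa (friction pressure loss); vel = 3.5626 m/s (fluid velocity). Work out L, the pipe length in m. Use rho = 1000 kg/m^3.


L = dP*1000*D / (f*rho*vel^2/2)
L = 338.35*1000*0.39227 / (0.021946*1000*3.5626^2/2)
L = 953.00 m


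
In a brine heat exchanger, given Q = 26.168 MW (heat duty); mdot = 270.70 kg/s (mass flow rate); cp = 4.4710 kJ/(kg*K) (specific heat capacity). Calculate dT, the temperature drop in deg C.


dT = Q * 1000 / (mdot * cp)
dT = 26.168 * 1000 / (270.70 * 4.4710)
dT = 21.62109 K
Convert (temperature difference, 1 K = 1 deg C): 21.62109 K = 21.62109 deg C
dT = 21.621 deg C


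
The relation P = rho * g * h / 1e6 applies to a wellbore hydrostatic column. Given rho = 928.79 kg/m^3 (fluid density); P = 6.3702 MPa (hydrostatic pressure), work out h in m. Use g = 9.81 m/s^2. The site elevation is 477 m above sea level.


h = P * 1e6 / (g * rho)
h = 6.3702 * 1e6 / (9.81 * 928.79)
h = 699.14 m


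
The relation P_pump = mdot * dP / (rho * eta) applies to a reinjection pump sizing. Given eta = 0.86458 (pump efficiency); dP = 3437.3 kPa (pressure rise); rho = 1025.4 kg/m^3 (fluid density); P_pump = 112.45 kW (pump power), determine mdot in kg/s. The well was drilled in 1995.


mdot = P_pump * rho * eta / dP
mdot = 112.45 * 1025.4 * 0.86458 / 3437.3
mdot = 29.003 kg/s


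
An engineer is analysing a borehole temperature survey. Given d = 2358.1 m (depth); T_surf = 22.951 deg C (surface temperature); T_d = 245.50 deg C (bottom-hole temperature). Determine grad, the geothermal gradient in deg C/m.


grad = (T_d - T_surf) / d * 1000
grad = (245.50 - 22.951) / 2358.1 * 1000
grad = 94.37640 deg C/km
Convert: 94.37640 deg C/km * 0.001 = 0.094376 deg C/m
grad = 0.094376 deg C/m


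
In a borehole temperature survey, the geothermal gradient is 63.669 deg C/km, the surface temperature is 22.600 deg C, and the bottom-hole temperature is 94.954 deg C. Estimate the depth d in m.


d = (T_d - T_surf) / grad * 1000
d = (94.954 - 22.600) / 63.669 * 1000
d = 1136.4 m


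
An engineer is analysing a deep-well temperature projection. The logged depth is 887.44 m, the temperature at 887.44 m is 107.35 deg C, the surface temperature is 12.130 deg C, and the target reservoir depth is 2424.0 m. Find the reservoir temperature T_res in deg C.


Step 1: grad = (T_d1 - T_surf)/d1 * 1000 = (107.35 - 12.13)/887.44 * 1000 = 107.2974 deg C/km
Step 2: T_res = T_surf + grad*d2/1000 = 12.13 + 107.2974*2424.0/1000 = 272.22 deg C
T_res = 272.22 deg C


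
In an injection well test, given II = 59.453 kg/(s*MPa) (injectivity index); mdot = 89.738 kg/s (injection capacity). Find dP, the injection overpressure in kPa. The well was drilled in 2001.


dP = mdot * 1000 / II
dP = 89.738 * 1000 / 59.453
dP = 1509.4 kPa


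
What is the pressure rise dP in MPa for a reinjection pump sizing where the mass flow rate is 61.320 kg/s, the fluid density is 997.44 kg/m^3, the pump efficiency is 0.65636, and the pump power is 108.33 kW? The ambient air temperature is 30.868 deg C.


dP = P_pump * rho * eta / mdot
dP = 108.33 * 997.44 * 0.65636 / 61.320
dP = 1156.579 kPa
Convert: 1156.579 kPa * 0.001 = 1.1566 MPa
dP = 1.1566 MPa


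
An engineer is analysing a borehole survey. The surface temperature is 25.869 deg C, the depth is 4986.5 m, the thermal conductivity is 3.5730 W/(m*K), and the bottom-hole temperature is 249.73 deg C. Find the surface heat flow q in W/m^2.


Step 1: grad = (T_d - T_surf)/d * 1000 = (249.73 - 25.869)/4986.5 * 1000 = 44.89341 deg C/km
Step 2: q = k * grad / 1000 = 3.573 * 44.89341 / 1000 = 0.16040 W/m^2
q = 0.16040 W/m^2


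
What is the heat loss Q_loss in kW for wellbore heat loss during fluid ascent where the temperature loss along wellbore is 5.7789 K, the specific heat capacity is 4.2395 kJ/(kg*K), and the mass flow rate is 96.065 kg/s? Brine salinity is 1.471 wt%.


Q_loss = mdot * cp * dT
Q_loss = 96.065 * 4.2395 * 5.7789
Q_loss = 2353.6 kW


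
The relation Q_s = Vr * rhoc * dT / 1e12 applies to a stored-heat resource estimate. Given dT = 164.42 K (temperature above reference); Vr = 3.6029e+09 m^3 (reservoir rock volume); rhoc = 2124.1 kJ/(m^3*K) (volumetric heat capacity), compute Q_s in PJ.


Q_s = Vr * rhoc * dT / 1e12
Q_s = 3.6029e+09 * 2124.1 * 164.42 / 1e12
Q_s = 1258.3 PJ


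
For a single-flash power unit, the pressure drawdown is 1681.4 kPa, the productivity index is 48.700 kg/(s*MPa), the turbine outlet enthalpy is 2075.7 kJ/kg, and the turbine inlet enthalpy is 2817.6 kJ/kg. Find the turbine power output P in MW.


Step 1: mdot = PI * dP / 1000 = 48.7 * 1681.4 / 1000 = 81.88418 kg/s
Step 2: P = mdot*(h_in - h_out)/1000 = 81.88418*(2817.6 - 2075.7)/1000 = 60.750 MW
P = 60.750 MW


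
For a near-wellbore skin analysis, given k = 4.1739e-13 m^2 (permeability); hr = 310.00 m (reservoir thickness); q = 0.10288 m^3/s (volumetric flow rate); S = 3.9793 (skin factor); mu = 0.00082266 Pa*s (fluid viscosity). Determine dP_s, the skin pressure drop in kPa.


dP_s = S * q * mu / (2*pi*k*hr) / 1000
dP_s = 3.9793 * 0.10288 * 0.00082266 / (2*pi*4.1739e-13*310.00) / 1000
dP_s = 414.26 kPa


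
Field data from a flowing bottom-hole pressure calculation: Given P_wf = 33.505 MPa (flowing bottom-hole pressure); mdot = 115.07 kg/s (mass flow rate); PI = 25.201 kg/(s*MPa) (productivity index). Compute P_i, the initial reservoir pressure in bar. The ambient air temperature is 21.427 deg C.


P_i = P_wf + mdot / PI
P_i = 33.505 + 115.07 / 25.201
P_i = 38.07109 MPa
Convert: 38.07109 MPa * 10.0 = 380.71 bar
P_i = 380.71 bar


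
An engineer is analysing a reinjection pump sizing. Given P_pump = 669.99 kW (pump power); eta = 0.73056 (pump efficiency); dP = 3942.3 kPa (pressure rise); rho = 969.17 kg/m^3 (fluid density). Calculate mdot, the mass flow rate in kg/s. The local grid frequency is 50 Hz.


mdot = P_pump * rho * eta / dP
mdot = 669.99 * 969.17 * 0.73056 / 3942.3
mdot = 120.33 kg/s


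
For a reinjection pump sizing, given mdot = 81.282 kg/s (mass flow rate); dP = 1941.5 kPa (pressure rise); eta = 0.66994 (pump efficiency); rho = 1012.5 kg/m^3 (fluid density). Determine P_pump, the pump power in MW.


P_pump = mdot * dP / (rho * eta)
P_pump = 81.282 * 1941.5 / (1012.5 * 0.66994)
P_pump = 232.6488 kW
Convert: 232.6488 kW * 0.001 = 0.23265 MW
P_pump = 0.23265 MW


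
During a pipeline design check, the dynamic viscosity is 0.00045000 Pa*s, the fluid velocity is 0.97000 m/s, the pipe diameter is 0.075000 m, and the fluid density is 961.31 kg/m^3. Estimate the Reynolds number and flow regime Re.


Step 1: Re = rho*vel*D/mu = 961.31*0.97*0.075/0.00045 = 1.5541e+05
Step 2: Re = 1.5541e+05 > 4000, so flow is turbulent.
Re = 1.5541e+05 (turbulent)


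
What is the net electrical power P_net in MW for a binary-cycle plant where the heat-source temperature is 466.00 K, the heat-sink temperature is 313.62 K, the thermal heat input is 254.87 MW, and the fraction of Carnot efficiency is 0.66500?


Step 1: eta = (1 - Tc/Th)*f = (1 - 313.62/466.0)*0.665 = 0.2174521
Step 2: P_net = eta * Q_in = 0.2174521 * 254.87 = 55.422 MW
P_net = 55.422 MW


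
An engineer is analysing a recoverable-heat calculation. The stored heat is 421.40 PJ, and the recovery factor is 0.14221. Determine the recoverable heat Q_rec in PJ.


Q_rec = Q_s * RF
Q_rec = 421.40 * 0.14221
Q_rec = 59.927 PJ


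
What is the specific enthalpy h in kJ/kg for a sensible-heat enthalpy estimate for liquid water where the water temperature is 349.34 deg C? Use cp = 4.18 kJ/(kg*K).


h = cp * T
h = 4.18 * 349.34
h = 1460.2 kJ/kg
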